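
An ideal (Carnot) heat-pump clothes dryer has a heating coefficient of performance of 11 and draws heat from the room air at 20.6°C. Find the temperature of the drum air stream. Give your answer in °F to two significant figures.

120 °F

COP_HP = T_H/(T_H − T_C) rearranges to T_H = COP·T_C/(COP − 1).
With T_C = 293.75 K, T_H = 11 × 293.75/10.00 = 323.12 K.
Converting, 323.12 K = 121.96°F.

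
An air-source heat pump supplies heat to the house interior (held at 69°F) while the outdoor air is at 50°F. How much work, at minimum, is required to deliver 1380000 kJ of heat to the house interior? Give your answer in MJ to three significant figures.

49.6 MJ

In absolute terms T_C = 283.15 K and T_H = 293.71 K, so ΔT = 10.56 K.
The reversible limit is COP_HP = T_H/ΔT = 27.82, so W_min = Q_H/COP = Q_H·ΔT/T_H.
W_min = 1380000 × 10.56/293.71 = 49600 kJ = 49.60 MJ.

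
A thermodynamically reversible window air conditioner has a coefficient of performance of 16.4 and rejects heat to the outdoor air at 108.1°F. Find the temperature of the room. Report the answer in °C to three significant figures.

For a Carnot refrigerator COP_R = T_C/(T_H − T_C), so T_C = COP·T_H/(1 + COP).
With T_H = 315.43 K, T_C = 16.4 × 315.43/17.40 = 297.30 K.
Converting, 297.30 K = 24.15°C.

24.1 °C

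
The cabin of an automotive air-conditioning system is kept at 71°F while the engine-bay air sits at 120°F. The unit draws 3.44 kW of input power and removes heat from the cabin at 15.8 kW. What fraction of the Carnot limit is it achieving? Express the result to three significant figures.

COP_actual = Q̇_C/Ẇ = 15.80/3.440 = 4.593.
In absolute terms T_C = 294.82 K and T_H = 322.04 K, so ΔT = 27.22 K.
COP_Carnot = T_C/ΔT = 294.82/27.22 = 10.83.
η_II = COP_actual/COP_Carnot = 4.593/10.83 = 0.4241.

0.424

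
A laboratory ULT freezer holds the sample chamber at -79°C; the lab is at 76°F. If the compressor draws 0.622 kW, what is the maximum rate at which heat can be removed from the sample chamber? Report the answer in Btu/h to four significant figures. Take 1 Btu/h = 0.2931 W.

3983 Btu/h

In absolute terms T_C = 194.15 K and T_H = 297.59 K, so ΔT = 103.4 K.
COP_Carnot = T_C/ΔT = 194.15/103.4 = 1.877.
Q̇_max = COP_Carnot × Ẇ = 1.877 × 0.6220 kW = 1.167 kW = 3983 Btu/h.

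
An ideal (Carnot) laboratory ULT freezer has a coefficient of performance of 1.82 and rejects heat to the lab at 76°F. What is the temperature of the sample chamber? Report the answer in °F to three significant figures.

For a Carnot refrigerator COP_R = T_C/(T_H − T_C), so T_C = COP·T_H/(1 + COP).
With T_H = 297.59 K, T_C = 1.82 × 297.59/2.820 = 192.06 K.
Converting, 192.06 K = -113.95°F.

-114 °F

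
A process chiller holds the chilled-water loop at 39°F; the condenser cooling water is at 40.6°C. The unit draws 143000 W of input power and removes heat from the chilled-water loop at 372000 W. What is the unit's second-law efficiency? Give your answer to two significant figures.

0.34

COP_actual = Q̇_C/Ẇ = 372000/143000 = 2.601.
In absolute terms T_C = 277.04 K and T_H = 313.75 K, so ΔT = 36.71 K.
COP_Carnot = T_C/ΔT = 277.04/36.71 = 7.546.
η_II = COP_actual/COP_Carnot = 2.601/7.546 = 0.3447.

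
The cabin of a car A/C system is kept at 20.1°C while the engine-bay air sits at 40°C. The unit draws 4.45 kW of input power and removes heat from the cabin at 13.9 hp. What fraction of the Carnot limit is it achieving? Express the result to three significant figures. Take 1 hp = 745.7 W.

0.158

Converting, Q̇_C = 13.90 hp = 10.37 kW, so COP_actual = Q̇_C/Ẇ = 10.37/4.450 = 2.329.
In absolute terms T_C = 293.25 K and T_H = 313.15 K, so ΔT = 19.90 K.
COP_Carnot = T_C/ΔT = 293.25/19.90 = 14.74.
η_II = COP_actual/COP_Carnot = 2.329/14.74 = 0.1581.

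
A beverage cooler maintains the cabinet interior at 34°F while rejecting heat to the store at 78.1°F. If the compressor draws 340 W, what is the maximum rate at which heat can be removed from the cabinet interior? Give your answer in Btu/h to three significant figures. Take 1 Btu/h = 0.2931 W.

13000 Btu/h

In absolute terms T_C = 274.26 K and T_H = 298.76 K, so ΔT = 24.50 K.
COP_Carnot = T_C/ΔT = 274.26/24.50 = 11.19.
Q̇_max = COP_Carnot × Ẇ = 11.19 × 340.0 W = 3806 W = 12990 Btu/h.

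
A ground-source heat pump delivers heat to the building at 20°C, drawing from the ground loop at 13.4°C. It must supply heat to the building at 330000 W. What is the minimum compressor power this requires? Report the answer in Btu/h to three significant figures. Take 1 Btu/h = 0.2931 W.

25300 Btu/h

In absolute terms T_C = 286.55 K and T_H = 293.15 K, so ΔT = 6.600 K.
COP_Carnot = T_H/ΔT = 293.15/6.600 = 44.42.
Ẇ_min = Q̇/COP_Carnot = 330000/44.42 = 7430 W = 25350 Btu/h.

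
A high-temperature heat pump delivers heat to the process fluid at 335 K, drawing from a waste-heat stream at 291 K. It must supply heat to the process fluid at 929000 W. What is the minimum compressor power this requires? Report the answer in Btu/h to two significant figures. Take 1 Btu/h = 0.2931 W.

The reservoir spacing is ΔT = 335 − 291 = 44.00 K.
COP_Carnot = T_H/ΔT = 335.00/44.00 = 7.614.
Ẇ_min = Q̇/COP_Carnot = 929000/7.614 = 122000 W = 416300 Btu/h.

420000 Btu/h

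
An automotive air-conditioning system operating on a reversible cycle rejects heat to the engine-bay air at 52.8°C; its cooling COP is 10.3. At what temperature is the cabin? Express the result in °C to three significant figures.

For a Carnot refrigerator COP_R = T_C/(T_H − T_C), so T_C = COP·T_H/(1 + COP).
With T_H = 325.95 K, T_C = 10.3 × 325.95/11.30 = 297.10 K.
Converting, 297.10 K = 23.95°C.

24.0 °C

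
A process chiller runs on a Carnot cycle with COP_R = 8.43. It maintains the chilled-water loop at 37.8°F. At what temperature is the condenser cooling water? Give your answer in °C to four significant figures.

COP_R = T_C/(T_H − T_C) gives T_H − T_C = T_C/COP.
With T_C = 276.37 K, T_H = 276.37 × (1 + 1/8.43) = 309.16 K.
Converting, 309.16 K = 36.01°C.

36.01 °C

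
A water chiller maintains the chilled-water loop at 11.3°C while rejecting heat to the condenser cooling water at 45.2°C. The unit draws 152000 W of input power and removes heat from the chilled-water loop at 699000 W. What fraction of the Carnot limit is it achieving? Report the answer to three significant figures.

0.548

COP_actual = Q̇_C/Ẇ = 699000/152000 = 4.599.
In absolute terms T_C = 284.45 K and T_H = 318.35 K, so ΔT = 33.90 K.
COP_Carnot = T_C/ΔT = 284.45/33.90 = 8.391.
η_II = COP_actual/COP_Carnot = 4.599/8.391 = 0.5481.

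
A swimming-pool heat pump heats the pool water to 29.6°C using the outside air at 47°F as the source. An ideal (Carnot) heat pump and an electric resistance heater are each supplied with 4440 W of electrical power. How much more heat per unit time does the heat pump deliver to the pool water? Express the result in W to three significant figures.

58800 W

In absolute terms T_C = 281.48 K and T_H = 302.75 K, so ΔT = 21.27 K.
COP_Carnot = T_H/ΔT = 302.75/21.27 = 14.24.
The heat pump delivers Q̇_H = COP × Ẇ = 63210 W; the resistance heater delivers Ẇ = 4440 W.
Extra = (COP − 1)·Ẇ = 58770 W.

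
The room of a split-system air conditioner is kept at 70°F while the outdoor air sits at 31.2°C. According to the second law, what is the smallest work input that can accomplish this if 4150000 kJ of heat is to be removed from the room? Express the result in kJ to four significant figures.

In absolute terms T_C = 294.26 K and T_H = 304.35 K, so ΔT = 10.09 K.
The reversible limit is COP_R = T_C/ΔT = 29.17, so W_min = Q_C/COP = Q_C·ΔT/T_C.
W_min = 4150000 × 10.09/294.26 = 142300 kJ.

142300 kJ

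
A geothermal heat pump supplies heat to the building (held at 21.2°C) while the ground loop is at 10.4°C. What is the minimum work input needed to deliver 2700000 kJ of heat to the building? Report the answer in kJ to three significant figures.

99100 kJ

In absolute terms T_C = 283.55 K and T_H = 294.35 K, so ΔT = 10.80 K.
The reversible limit is COP_HP = T_H/ΔT = 27.25, so W_min = Q_H/COP = Q_H·ΔT/T_H.
W_min = 2700000 × 10.80/294.35 = 99070 kJ.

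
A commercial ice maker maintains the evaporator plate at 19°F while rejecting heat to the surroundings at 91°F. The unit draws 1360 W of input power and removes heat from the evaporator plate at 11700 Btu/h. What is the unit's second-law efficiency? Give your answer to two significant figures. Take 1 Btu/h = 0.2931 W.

0.38

Converting, Q̇_C = 11700 Btu/h = 3429 W, so COP_actual = Q̇_C/Ẇ = 3429/1360 = 2.522.
In absolute terms T_C = 265.93 K and T_H = 305.93 K, so ΔT = 40.00 K.
COP_Carnot = T_C/ΔT = 265.93/40.00 = 6.648.
η_II = COP_actual/COP_Carnot = 2.522/6.648 = 0.3793.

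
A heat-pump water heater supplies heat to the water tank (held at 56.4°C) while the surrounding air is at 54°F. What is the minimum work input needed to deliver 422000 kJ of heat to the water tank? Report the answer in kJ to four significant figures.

In absolute terms T_C = 285.37 K and T_H = 329.55 K, so ΔT = 44.18 K.
The reversible limit is COP_HP = T_H/ΔT = 7.460, so W_min = Q_H/COP = Q_H·ΔT/T_H.
W_min = 422000 × 44.18/329.55 = 56570 kJ.

56570 kJ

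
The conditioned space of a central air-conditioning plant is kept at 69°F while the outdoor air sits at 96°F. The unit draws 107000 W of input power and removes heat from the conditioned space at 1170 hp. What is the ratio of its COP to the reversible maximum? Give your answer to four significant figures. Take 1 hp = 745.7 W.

0.4164

Converting, Q̇_C = 1170 hp = 872500 W, so COP_actual = Q̇_C/Ẇ = 872500/107000 = 8.154.
In absolute terms T_C = 293.71 K and T_H = 308.71 K, so ΔT = 15.00 K.
COP_Carnot = T_C/ΔT = 293.71/15.00 = 19.58.
η_II = COP_actual/COP_Carnot = 8.154/19.58 = 0.4164.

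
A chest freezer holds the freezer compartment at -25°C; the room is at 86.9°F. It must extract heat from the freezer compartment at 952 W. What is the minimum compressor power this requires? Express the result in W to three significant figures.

In absolute terms T_C = 248.15 K and T_H = 303.65 K, so ΔT = 55.50 K.
COP_Carnot = T_C/ΔT = 248.15/55.50 = 4.471.
Ẇ_min = Q̇/COP_Carnot = 952.0/4.471 = 212.9 W.

213 W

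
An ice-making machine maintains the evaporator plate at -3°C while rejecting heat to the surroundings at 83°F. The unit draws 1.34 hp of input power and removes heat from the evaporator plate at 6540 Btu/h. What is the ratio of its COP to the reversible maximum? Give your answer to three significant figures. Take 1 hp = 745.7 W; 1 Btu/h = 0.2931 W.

Converting, Q̇_C = 6540 Btu/h = 2.571 hp, so COP_actual = Q̇_C/Ẇ = 2.571/1.340 = 1.918.
In absolute terms T_C = 270.15 K and T_H = 301.48 K, so ΔT = 31.33 K.
COP_Carnot = T_C/ΔT = 270.15/31.33 = 8.622.
η_II = COP_actual/COP_Carnot = 1.918/8.622 = 0.2225.

0.222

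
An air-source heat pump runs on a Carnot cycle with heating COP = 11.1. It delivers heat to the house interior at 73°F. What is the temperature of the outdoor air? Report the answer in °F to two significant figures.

COP_HP = T_H/(T_H − T_C) gives T_H − T_C = T_H/COP.
With T_H = 295.93 K, T_C = 295.93 × (1 − 1/11.1) = 269.27 K.
Converting, 269.27 K = 25.01°F.

25 °F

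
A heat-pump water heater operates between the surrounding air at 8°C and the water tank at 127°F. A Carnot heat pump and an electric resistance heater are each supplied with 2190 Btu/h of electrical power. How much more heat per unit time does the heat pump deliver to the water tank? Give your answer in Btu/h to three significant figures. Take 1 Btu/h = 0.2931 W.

In absolute terms T_C = 281.15 K and T_H = 325.93 K, so ΔT = 44.78 K.
COP_Carnot = T_H/ΔT = 325.93/44.78 = 7.279.
The heat pump delivers Q̇_H = COP × Ẇ = 15940 Btu/h; the resistance heater delivers Ẇ = 2190 Btu/h.
Extra = (COP − 1)·Ẇ = 13750 Btu/h.

13800 Btu/h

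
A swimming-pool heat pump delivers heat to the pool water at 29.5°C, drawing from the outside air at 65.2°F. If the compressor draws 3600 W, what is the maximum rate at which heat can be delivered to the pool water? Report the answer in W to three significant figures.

In absolute terms T_C = 291.59 K and T_H = 302.65 K, so ΔT = 11.06 K.
COP_Carnot = T_H/ΔT = 302.65/11.06 = 27.38.
Q̇_max = COP_Carnot × Ẇ = 27.38 × 3600 W = 98550 W.

98600 W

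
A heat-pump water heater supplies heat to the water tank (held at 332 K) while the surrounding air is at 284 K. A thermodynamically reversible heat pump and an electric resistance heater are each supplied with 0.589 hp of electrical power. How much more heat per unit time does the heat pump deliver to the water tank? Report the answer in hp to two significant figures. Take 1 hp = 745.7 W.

3.5 hp

The reservoir spacing is ΔT = 332 − 284 = 48.00 K.
COP_Carnot = T_H/ΔT = 332.00/48.00 = 6.917.
The heat pump delivers Q̇_H = COP × Ẇ = 4.074 hp; the resistance heater delivers Ẇ = 0.5890 hp.
Extra = (COP − 1)·Ẇ = 3.485 hp.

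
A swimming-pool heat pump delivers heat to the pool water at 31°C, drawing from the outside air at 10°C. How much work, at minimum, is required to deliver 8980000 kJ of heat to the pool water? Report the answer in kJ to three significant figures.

In absolute terms T_C = 283.15 K and T_H = 304.15 K, so ΔT = 21.00 K.
The reversible limit is COP_HP = T_H/ΔT = 14.48, so W_min = Q_H/COP = Q_H·ΔT/T_H.
W_min = 8980000 × 21.00/304.15 = 620000 kJ.

620000 kJ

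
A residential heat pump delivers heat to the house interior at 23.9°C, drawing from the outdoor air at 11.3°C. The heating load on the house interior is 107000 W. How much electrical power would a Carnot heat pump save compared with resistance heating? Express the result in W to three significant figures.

In absolute terms T_C = 284.45 K and T_H = 297.05 K, so ΔT = 12.60 K.
COP_Carnot = T_H/ΔT = 297.05/12.60 = 23.58.
Resistance heating needs Ẇ_res = Q̇_H = 107000 W; the reversible heat pump needs only Ẇ_hp = Q̇_H/COP = 4539 W.
Saving = 107000 − 4539 = 102500 W.

102000 W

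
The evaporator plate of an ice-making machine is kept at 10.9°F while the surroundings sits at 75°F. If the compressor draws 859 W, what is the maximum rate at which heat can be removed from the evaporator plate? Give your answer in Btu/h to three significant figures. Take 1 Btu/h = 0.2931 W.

In absolute terms T_C = 261.43 K and T_H = 297.04 K, so ΔT = 35.61 K.
COP_Carnot = T_C/ΔT = 261.43/35.61 = 7.341.
Q̇_max = COP_Carnot × Ẇ = 7.341 × 859.0 W = 6306 W = 21520 Btu/h.

21500 Btu/h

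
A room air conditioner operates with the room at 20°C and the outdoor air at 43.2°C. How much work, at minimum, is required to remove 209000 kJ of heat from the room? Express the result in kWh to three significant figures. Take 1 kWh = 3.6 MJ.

In absolute terms T_C = 293.15 K and T_H = 316.35 K, so ΔT = 23.20 K.
The reversible limit is COP_R = T_C/ΔT = 12.64, so W_min = Q_C/COP = Q_C·ΔT/T_C.
W_min = 209000 × 23.20/293.15 = 16540 kJ = 4.595 kWh.

4.59 kWh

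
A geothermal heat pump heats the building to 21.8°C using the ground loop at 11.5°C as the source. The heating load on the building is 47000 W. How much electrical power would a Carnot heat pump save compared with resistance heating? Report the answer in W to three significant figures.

In absolute terms T_C = 284.65 K and T_H = 294.95 K, so ΔT = 10.30 K.
COP_Carnot = T_H/ΔT = 294.95/10.30 = 28.64.
Resistance heating needs Ẇ_res = Q̇_H = 47000 W; the reversible heat pump needs only Ẇ_hp = Q̇_H/COP = 1641 W.
Saving = 47000 − 1641 = 45360 W.

45400 W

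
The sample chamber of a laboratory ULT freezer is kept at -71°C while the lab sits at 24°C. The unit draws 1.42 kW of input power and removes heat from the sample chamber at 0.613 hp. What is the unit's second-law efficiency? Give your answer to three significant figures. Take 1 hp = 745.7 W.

0.151

Converting, Q̇_C = 0.6130 hp = 0.4571 kW, so COP_actual = Q̇_C/Ẇ = 0.4571/1.420 = 0.3219.
In absolute terms T_C = 202.15 K and T_H = 297.15 K, so ΔT = 95.00 K.
COP_Carnot = T_C/ΔT = 202.15/95.00 = 2.128.
η_II = COP_actual/COP_Carnot = 0.3219/2.128 = 0.1513.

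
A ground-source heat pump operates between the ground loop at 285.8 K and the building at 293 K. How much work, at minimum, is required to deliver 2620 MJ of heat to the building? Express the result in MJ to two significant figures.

64 MJ

The reservoir spacing is ΔT = 293 − 285.8 = 7.200 K.
The reversible limit is COP_HP = T_H/ΔT = 40.69, so W_min = Q_H/COP = Q_H·ΔT/T_H.
W_min = 2620 × 7.200/293.00 = 64.38 MJ.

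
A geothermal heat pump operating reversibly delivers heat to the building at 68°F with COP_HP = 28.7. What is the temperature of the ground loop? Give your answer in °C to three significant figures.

COP_HP = T_H/(T_H − T_C) gives T_H − T_C = T_H/COP.
With T_H = 293.15 K, T_C = 293.15 × (1 − 1/28.7) = 282.94 K.
Converting, 282.94 K = 9.79°C.

9.79 °C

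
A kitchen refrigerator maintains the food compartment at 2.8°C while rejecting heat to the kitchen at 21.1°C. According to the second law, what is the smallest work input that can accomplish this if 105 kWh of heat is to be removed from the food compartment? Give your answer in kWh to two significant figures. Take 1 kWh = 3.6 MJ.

7.0 kWh

In absolute terms T_C = 275.95 K and T_H = 294.25 K, so ΔT = 18.30 K.
The reversible limit is COP_R = T_C/ΔT = 15.08, so W_min = Q_C/COP = Q_C·ΔT/T_C.
W_min = 105.0 × 18.30/275.95 = 6.963 kWh.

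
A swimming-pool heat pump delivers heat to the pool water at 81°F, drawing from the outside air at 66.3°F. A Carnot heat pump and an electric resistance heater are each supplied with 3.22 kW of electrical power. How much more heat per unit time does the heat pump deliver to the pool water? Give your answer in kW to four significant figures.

115.2 kW

In absolute terms T_C = 292.21 K and T_H = 300.37 K, so ΔT = 8.167 K.
COP_Carnot = T_H/ΔT = 300.37/8.167 = 36.78.
The heat pump delivers Q̇_H = COP × Ẇ = 118.4 kW; the resistance heater delivers Ẇ = 3.220 kW.
Extra = (COP − 1)·Ẇ = 115.2 kW.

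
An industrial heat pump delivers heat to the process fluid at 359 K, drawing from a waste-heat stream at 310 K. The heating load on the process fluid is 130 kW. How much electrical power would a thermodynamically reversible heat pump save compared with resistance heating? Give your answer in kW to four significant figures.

112.3 kW

The reservoir spacing is ΔT = 359 − 310 = 49.00 K.
COP_Carnot = T_H/ΔT = 359.00/49.00 = 7.327.
Resistance heating needs Ẇ_res = Q̇_H = 130.0 kW; the reversible heat pump needs only Ẇ_hp = Q̇_H/COP = 17.74 kW.
Saving = 130.0 − 17.74 = 112.3 kW.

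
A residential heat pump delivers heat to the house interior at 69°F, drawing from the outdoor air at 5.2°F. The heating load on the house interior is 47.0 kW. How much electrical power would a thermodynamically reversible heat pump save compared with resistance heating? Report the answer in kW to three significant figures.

In absolute terms T_C = 258.26 K and T_H = 293.71 K, so ΔT = 35.44 K.
COP_Carnot = T_H/ΔT = 293.71/35.44 = 8.286.
Resistance heating needs Ẇ_res = Q̇_H = 47.00 kW; the reversible heat pump needs only Ẇ_hp = Q̇_H/COP = 5.672 kW.
Saving = 47.00 − 5.672 = 41.33 kW.

41.3 kW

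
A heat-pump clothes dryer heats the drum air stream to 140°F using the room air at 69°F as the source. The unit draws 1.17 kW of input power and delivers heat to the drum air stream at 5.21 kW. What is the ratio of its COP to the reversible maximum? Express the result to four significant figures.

COP_actual = Q̇_H/Ẇ = 5.210/1.170 = 4.453.
In absolute terms T_C = 293.71 K and T_H = 333.15 K, so ΔT = 39.44 K.
COP_Carnot = T_H/ΔT = 333.15/39.44 = 8.446.
η_II = COP_actual/COP_Carnot = 4.453/8.446 = 0.5272.

0.5272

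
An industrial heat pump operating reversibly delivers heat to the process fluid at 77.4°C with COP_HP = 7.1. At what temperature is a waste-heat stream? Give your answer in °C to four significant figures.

COP_HP = T_H/(T_H − T_C) gives T_H − T_C = T_H/COP.
With T_H = 350.55 K, T_C = 350.55 × (1 − 1/7.1) = 301.18 K.
Converting, 301.18 K = 28.03°C.

28.03 °C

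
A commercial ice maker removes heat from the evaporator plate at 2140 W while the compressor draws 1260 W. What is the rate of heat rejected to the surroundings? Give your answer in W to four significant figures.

For a cyclic device the first law requires Q̇_H = Q̇_C + Ẇ.
Q̇_H = Q̇_C + Ẇ = 3400 W.

3400 W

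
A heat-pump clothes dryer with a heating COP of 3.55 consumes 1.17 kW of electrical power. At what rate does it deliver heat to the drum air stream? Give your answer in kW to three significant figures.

Q̇_H = COP_HP × Ẇ = 3.55 × 1.170 = 4.154 kW.

4.15 kW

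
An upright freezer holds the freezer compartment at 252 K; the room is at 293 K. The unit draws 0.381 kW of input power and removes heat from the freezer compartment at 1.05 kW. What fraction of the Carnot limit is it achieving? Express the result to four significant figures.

0.4484

COP_actual = Q̇_C/Ẇ = 1.050/0.3810 = 2.756.
The reservoir spacing is ΔT = 293 − 252 = 41.00 K.
COP_Carnot = T_C/ΔT = 252.00/41.00 = 6.146.
η_II = COP_actual/COP_Carnot = 2.756/6.146 = 0.4484.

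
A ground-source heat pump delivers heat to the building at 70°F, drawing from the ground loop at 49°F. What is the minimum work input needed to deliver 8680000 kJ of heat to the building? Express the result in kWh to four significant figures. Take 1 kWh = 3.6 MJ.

In absolute terms T_C = 282.59 K and T_H = 294.26 K, so ΔT = 11.67 K.
The reversible limit is COP_HP = T_H/ΔT = 25.22, so W_min = Q_H/COP = Q_H·ΔT/T_H.
W_min = 8680000 × 11.67/294.26 = 344100 kJ = 95.59 kWh.

95.59 kWh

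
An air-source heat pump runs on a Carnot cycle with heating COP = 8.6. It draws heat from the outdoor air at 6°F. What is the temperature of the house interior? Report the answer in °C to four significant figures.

19.60 °C

COP_HP = T_H/(T_H − T_C) rearranges to T_H = COP·T_C/(COP − 1).
With T_C = 258.71 K, T_H = 8.6 × 258.71/7.600 = 292.75 K.
Converting, 292.75 K = 19.60°C.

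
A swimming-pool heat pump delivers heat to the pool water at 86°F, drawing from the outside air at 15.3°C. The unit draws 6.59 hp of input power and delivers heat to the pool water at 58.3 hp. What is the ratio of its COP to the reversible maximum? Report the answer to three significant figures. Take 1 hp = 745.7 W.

0.429

COP_actual = Q̇_H/Ẇ = 58.30/6.590 = 8.847.
In absolute terms T_C = 288.45 K and T_H = 303.15 K, so ΔT = 14.70 K.
COP_Carnot = T_H/ΔT = 303.15/14.70 = 20.62.
η_II = COP_actual/COP_Carnot = 8.847/20.62 = 0.4290.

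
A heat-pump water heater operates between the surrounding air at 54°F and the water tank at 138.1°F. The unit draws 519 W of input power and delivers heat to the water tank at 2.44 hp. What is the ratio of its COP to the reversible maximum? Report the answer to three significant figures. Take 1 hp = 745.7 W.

Converting, Q̇_H = 2.440 hp = 1820 W, so COP_actual = Q̇_H/Ẇ = 1820/519.0 = 3.506.
In absolute terms T_C = 285.37 K and T_H = 332.09 K, so ΔT = 46.72 K.
COP_Carnot = T_H/ΔT = 332.09/46.72 = 7.108.
η_II = COP_actual/COP_Carnot = 3.506/7.108 = 0.4932.

0.493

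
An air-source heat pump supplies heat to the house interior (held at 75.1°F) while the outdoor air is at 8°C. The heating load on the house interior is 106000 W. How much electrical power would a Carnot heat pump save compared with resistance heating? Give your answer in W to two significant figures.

100000 W

In absolute terms T_C = 281.15 K and T_H = 297.09 K, so ΔT = 15.94 K.
COP_Carnot = T_H/ΔT = 297.09/15.94 = 18.63.
Resistance heating needs Ẇ_res = Q̇_H = 106000 W; the reversible heat pump needs only Ẇ_hp = Q̇_H/COP = 5689 W.
Saving = 106000 − 5689 = 100300 W.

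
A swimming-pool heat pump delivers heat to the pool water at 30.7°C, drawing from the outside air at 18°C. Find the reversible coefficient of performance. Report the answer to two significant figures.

In absolute terms T_C = 291.15 K and T_H = 303.85 K, so ΔT = 12.70 K.
For a reversible cycle, COP_Carnot = T_H/ΔT = 303.85/12.70 = 23.93.

24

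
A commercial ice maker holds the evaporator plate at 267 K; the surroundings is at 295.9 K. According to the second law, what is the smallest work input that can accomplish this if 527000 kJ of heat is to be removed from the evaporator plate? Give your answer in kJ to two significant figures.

The reservoir spacing is ΔT = 295.9 − 267 = 28.90 K.
The reversible limit is COP_R = T_C/ΔT = 9.239, so W_min = Q_C/COP = Q_C·ΔT/T_C.
W_min = 527000 × 28.90/267.00 = 57040 kJ.

57000 kJ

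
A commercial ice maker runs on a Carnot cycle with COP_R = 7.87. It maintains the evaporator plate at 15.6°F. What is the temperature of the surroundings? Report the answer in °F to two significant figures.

76 °F

COP_R = T_C/(T_H − T_C) gives T_H − T_C = T_C/COP.
With T_C = 264.04 K, T_H = 264.04 × (1 + 1/7.87) = 297.59 K.
Converting, 297.59 K = 75.99°F.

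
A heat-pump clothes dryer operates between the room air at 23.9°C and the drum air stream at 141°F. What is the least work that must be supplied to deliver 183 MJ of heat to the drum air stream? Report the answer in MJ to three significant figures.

In absolute terms T_C = 297.05 K and T_H = 333.71 K, so ΔT = 36.66 K.
The reversible limit is COP_HP = T_H/ΔT = 9.104, so W_min = Q_H/COP = Q_H·ΔT/T_H.
W_min = 183.0 × 36.66/333.71 = 20.10 MJ.

20.1 MJ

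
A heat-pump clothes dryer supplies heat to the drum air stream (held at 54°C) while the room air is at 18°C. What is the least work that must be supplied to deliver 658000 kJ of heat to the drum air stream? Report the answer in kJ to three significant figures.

72400 kJ

In absolute terms T_C = 291.15 K and T_H = 327.15 K, so ΔT = 36.00 K.
The reversible limit is COP_HP = T_H/ΔT = 9.088, so W_min = Q_H/COP = Q_H·ΔT/T_H.
W_min = 658000 × 36.00/327.15 = 72410 kJ.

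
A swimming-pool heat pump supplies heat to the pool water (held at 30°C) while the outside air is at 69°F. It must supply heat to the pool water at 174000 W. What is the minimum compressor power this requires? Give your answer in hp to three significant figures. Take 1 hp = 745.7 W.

In absolute terms T_C = 293.71 K and T_H = 303.15 K, so ΔT = 9.444 K.
COP_Carnot = T_H/ΔT = 303.15/9.444 = 32.10.
Ẇ_min = Q̇/COP_Carnot = 174000/32.10 = 5421 W = 7.269 hp.

7.27 hp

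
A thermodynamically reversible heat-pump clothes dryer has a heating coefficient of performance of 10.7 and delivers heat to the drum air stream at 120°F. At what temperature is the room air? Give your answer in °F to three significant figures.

COP_HP = T_H/(T_H − T_C) gives T_H − T_C = T_H/COP.
With T_H = 322.04 K, T_C = 322.04 × (1 − 1/10.7) = 291.94 K.
Converting, 291.94 K = 65.83°F.

65.8 °F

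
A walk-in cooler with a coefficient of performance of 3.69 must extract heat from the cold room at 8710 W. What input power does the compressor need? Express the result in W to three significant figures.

2360 W

Ẇ = Q̇_C/COP = 8710/3.69 = 2360 W.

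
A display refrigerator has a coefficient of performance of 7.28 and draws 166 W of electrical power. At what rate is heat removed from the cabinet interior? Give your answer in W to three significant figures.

Q̇_C = COP × Ẇ = 7.28 × 166.0 = 1208 W.

1210 W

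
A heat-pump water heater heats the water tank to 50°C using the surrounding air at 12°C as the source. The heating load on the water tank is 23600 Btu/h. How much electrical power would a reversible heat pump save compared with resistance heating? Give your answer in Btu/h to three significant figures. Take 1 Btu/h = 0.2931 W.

In absolute terms T_C = 285.15 K and T_H = 323.15 K, so ΔT = 38.00 K.
COP_Carnot = T_H/ΔT = 323.15/38.00 = 8.504.
Resistance heating needs Ẇ_res = Q̇_H = 23600 Btu/h; the reversible heat pump needs only Ẇ_hp = Q̇_H/COP = 2775 Btu/h.
Saving = 23600 − 2775 = 20820 Btu/h.

20800 Btu/h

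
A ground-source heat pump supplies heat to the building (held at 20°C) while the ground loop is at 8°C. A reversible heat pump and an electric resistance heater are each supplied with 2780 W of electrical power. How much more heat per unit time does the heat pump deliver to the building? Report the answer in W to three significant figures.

In absolute terms T_C = 281.15 K and T_H = 293.15 K, so ΔT = 12.00 K.
COP_Carnot = T_H/ΔT = 293.15/12.00 = 24.43.
The heat pump delivers Q̇_H = COP × Ẇ = 67910 W; the resistance heater delivers Ẇ = 2780 W.
Extra = (COP − 1)·Ẇ = 65130 W.

65100 W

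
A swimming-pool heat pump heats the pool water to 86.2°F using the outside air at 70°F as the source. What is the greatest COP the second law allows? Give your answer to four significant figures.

In absolute terms T_C = 294.26 K and T_H = 303.26 K, so ΔT = 9.000 K.
For a reversible cycle, COP_Carnot = T_H/ΔT = 303.26/9.000 = 33.70.

33.70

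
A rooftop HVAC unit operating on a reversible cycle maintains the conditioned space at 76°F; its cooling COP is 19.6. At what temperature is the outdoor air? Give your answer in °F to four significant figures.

COP_R = T_C/(T_H − T_C) gives T_H − T_C = T_C/COP.
With T_C = 297.59 K, T_H = 297.59 × (1 + 1/19.6) = 312.78 K.
Converting, 312.78 K = 103.33°F.

103.3 °F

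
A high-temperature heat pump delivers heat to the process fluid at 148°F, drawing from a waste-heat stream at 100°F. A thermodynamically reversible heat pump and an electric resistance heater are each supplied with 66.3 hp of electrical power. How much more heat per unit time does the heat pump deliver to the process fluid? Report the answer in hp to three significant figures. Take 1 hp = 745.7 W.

In absolute terms T_C = 310.93 K and T_H = 337.59 K, so ΔT = 26.67 K.
COP_Carnot = T_H/ΔT = 337.59/26.67 = 12.66.
The heat pump delivers Q̇_H = COP × Ẇ = 839.3 hp; the resistance heater delivers Ẇ = 66.30 hp.
Extra = (COP − 1)·Ẇ = 773.0 hp.

773 hp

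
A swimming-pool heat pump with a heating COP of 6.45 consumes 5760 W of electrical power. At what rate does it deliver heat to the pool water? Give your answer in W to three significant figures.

37200 W

Q̇_H = COP_HP × Ẇ = 6.45 × 5760 = 37150 W.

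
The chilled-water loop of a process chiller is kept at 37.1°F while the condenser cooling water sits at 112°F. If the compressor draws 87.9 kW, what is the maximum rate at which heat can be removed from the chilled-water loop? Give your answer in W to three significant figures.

583000 W

In absolute terms T_C = 275.98 K and T_H = 317.59 K, so ΔT = 41.61 K.
COP_Carnot = T_C/ΔT = 275.98/41.61 = 6.632.
Q̇_max = COP_Carnot × Ẇ = 6.632 × 87.90 kW = 583.0 kW = 583000 W.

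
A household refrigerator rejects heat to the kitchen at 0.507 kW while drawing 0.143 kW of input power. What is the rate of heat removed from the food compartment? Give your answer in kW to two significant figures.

For a cyclic device the first law requires Q̇_H = Q̇_C + Ẇ.
Q̇_C = Q̇_H − Ẇ = 0.3640 kW.

0.36 kW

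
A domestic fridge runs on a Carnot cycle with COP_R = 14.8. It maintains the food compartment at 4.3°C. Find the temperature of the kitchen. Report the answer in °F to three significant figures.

COP_R = T_C/(T_H − T_C) gives T_H − T_C = T_C/COP.
With T_C = 277.45 K, T_H = 277.45 × (1 + 1/14.8) = 296.20 K.
Converting, 296.20 K = 73.48°F.

73.5 °F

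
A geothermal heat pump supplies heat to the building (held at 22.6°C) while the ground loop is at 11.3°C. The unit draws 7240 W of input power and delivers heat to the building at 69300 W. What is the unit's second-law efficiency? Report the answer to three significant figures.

0.366

COP_actual = Q̇_H/Ẇ = 69300/7240 = 9.572.
In absolute terms T_C = 284.45 K and T_H = 295.75 K, so ΔT = 11.30 K.
COP_Carnot = T_H/ΔT = 295.75/11.30 = 26.17.
η_II = COP_actual/COP_Carnot = 9.572/26.17 = 0.3657.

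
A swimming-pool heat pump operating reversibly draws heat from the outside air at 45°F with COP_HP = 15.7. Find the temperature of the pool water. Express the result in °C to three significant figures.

26.3 °C

COP_HP = T_H/(T_H − T_C) rearranges to T_H = COP·T_C/(COP − 1).
With T_C = 280.37 K, T_H = 15.7 × 280.37/14.70 = 299.45 K.
Converting, 299.45 K = 26.30°C.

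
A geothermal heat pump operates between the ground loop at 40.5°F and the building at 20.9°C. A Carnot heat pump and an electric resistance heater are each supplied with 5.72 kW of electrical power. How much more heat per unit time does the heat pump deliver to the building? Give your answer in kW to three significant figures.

In absolute terms T_C = 277.87 K and T_H = 294.05 K, so ΔT = 16.18 K.
COP_Carnot = T_H/ΔT = 294.05/16.18 = 18.18.
The heat pump delivers Q̇_H = COP × Ẇ = 104.0 kW; the resistance heater delivers Ẇ = 5.720 kW.
Extra = (COP − 1)·Ẇ = 98.25 kW.

98.2 kW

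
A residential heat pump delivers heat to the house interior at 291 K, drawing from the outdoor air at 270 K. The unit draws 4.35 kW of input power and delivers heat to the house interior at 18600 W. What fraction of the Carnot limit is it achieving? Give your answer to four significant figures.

Converting, Q̇_H = 18600 W = 18.60 kW, so COP_actual = Q̇_H/Ẇ = 18.60/4.350 = 4.276.
The reservoir spacing is ΔT = 291 − 270 = 21.00 K.
COP_Carnot = T_H/ΔT = 291.00/21.00 = 13.86.
η_II = COP_actual/COP_Carnot = 4.276/13.86 = 0.3086.

0.3086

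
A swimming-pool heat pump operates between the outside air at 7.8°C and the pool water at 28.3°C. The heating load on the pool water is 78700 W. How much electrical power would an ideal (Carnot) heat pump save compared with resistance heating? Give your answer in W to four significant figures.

In absolute terms T_C = 280.95 K and T_H = 301.45 K, so ΔT = 20.50 K.
COP_Carnot = T_H/ΔT = 301.45/20.50 = 14.70.
Resistance heating needs Ẇ_res = Q̇_H = 78700 W; the reversible heat pump needs only Ẇ_hp = Q̇_H/COP = 5352 W.
Saving = 78700 − 5352 = 73350 W.

73350 W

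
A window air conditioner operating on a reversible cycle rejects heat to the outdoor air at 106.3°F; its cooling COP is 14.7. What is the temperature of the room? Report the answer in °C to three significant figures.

For a Carnot refrigerator COP_R = T_C/(T_H − T_C), so T_C = COP·T_H/(1 + COP).
With T_H = 314.43 K, T_C = 14.7 × 314.43/15.70 = 294.40 K.
Converting, 294.40 K = 21.25°C.

21.3 °C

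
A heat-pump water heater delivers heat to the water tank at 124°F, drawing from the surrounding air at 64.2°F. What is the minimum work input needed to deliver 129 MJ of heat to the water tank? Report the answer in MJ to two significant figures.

13 MJ

In absolute terms T_C = 291.04 K and T_H = 324.26 K, so ΔT = 33.22 K.
The reversible limit is COP_HP = T_H/ΔT = 9.760, so W_min = Q_H/COP = Q_H·ΔT/T_H.
W_min = 129.0 × 33.22/324.26 = 13.22 MJ.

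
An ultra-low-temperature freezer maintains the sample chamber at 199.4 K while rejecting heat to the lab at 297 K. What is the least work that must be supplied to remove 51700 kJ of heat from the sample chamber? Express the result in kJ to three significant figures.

The reservoir spacing is ΔT = 297 − 199.4 = 97.60 K.
The reversible limit is COP_R = T_C/ΔT = 2.043, so W_min = Q_C/COP = Q_C·ΔT/T_C.
W_min = 51700 × 97.60/199.40 = 25310 kJ.

25300 kJ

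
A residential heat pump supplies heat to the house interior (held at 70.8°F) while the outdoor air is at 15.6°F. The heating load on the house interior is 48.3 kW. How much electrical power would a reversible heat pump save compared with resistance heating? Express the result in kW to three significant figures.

43.3 kW

In absolute terms T_C = 264.04 K and T_H = 294.71 K, so ΔT = 30.67 K.
COP_Carnot = T_H/ΔT = 294.71/30.67 = 9.610.
Resistance heating needs Ẇ_res = Q̇_H = 48.30 kW; the reversible heat pump needs only Ẇ_hp = Q̇_H/COP = 5.026 kW.
Saving = 48.30 − 5.026 = 43.27 kW.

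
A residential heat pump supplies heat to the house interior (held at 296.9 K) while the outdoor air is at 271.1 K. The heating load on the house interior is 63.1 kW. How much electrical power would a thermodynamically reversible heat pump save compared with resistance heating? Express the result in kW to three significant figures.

57.6 kW

The reservoir spacing is ΔT = 296.9 − 271.1 = 25.80 K.
COP_Carnot = T_H/ΔT = 296.90/25.80 = 11.51.
Resistance heating needs Ẇ_res = Q̇_H = 63.10 kW; the reversible heat pump needs only Ẇ_hp = Q̇_H/COP = 5.483 kW.
Saving = 63.10 − 5.483 = 57.62 kW.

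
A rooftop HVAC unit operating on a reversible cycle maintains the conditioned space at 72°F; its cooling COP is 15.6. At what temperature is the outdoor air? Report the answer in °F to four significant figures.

106.1 °F

COP_R = T_C/(T_H − T_C) gives T_H − T_C = T_C/COP.
With T_C = 295.37 K, T_H = 295.37 × (1 + 1/15.6) = 314.31 K.
Converting, 314.31 K = 106.08°F.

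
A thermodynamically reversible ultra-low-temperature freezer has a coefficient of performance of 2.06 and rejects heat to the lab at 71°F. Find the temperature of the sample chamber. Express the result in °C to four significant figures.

For a Carnot refrigerator COP_R = T_C/(T_H − T_C), so T_C = COP·T_H/(1 + COP).
With T_H = 294.82 K, T_C = 2.06 × 294.82/3.060 = 198.47 K.
Converting, 198.47 K = -74.68°C.

-74.68 °C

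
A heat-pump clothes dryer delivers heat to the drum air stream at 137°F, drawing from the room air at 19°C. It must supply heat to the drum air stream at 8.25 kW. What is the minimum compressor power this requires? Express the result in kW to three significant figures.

In absolute terms T_C = 292.15 K and T_H = 331.48 K, so ΔT = 39.33 K.
COP_Carnot = T_H/ΔT = 331.48/39.33 = 8.428.
Ẇ_min = Q̇/COP_Carnot = 8.250/8.428 = 0.9789 kW.

0.979 kW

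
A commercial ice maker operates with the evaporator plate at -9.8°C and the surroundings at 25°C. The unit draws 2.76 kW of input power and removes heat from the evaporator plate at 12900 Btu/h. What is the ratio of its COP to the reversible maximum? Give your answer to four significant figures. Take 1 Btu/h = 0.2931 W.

Converting, Q̇_C = 12900 Btu/h = 3.781 kW, so COP_actual = Q̇_C/Ẇ = 3.781/2.760 = 1.370.
In absolute terms T_C = 263.35 K and T_H = 298.15 K, so ΔT = 34.80 K.
COP_Carnot = T_C/ΔT = 263.35/34.80 = 7.568.
η_II = COP_actual/COP_Carnot = 1.370/7.568 = 0.1810.

0.1810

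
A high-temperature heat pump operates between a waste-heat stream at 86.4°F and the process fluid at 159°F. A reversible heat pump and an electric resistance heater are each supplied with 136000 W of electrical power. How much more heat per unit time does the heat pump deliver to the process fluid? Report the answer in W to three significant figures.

1020000 W

In absolute terms T_C = 303.37 K and T_H = 343.71 K, so ΔT = 40.33 K.
COP_Carnot = T_H/ΔT = 343.71/40.33 = 8.522.
The heat pump delivers Q̇_H = COP × Ẇ = 1159000 W; the resistance heater delivers Ẇ = 136000 W.
Extra = (COP − 1)·Ẇ = 1023000 W.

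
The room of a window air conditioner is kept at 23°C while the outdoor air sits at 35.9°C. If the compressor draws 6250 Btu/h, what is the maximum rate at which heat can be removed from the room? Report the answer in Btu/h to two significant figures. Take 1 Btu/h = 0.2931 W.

In absolute terms T_C = 296.15 K and T_H = 309.05 K, so ΔT = 12.90 K.
COP_Carnot = T_C/ΔT = 296.15/12.90 = 22.96.
Q̇_max = COP_Carnot × Ẇ = 22.96 × 6250 Btu/h = 143500 Btu/h.

140000 Btu/h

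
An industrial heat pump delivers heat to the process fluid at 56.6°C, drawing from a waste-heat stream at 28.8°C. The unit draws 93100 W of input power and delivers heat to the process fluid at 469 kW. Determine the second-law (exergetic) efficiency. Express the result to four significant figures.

0.4247

Converting, Q̇_H = 469.0 kW = 469000 W, so COP_actual = Q̇_H/Ẇ = 469000/93100 = 5.038.
In absolute terms T_C = 301.95 K and T_H = 329.75 K, so ΔT = 27.80 K.
COP_Carnot = T_H/ΔT = 329.75/27.80 = 11.86.
η_II = COP_actual/COP_Carnot = 5.038/11.86 = 0.4247.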